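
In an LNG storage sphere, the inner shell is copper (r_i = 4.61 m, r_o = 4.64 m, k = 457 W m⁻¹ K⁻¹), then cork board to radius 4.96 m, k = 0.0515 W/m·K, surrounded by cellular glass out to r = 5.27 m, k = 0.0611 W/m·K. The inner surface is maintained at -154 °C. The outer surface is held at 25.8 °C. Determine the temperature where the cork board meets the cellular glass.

Treat each layer as a resistance in series:
  R_copper = (1/4.61 − 1/4.64)/(4πk) = 0.001402/(4π·457) = 2.442×10^-7 K/W
  R_cork board = (1/4.64 − 1/4.96)/(4πk) = 0.01390/(4π·0.0515) = 0.02148 K/W
  R_cellular glass = (1/4.96 − 1/5.27)/(4πk) = 0.01186/(4π·0.0611) = 0.01545 K/W
ΣR = 2.442×10^-7 + 0.02148 + 0.01545 = 0.03693 K/W
Q = ΔT/ΣR = (-154 °C − 25.8 °C)/0.03693 = -4869 W
From the inner boundary to the cork board/cellular glass interface, ΣR_partial = 0.02148 K/W.
T_interface = T_in − Q·ΣR_partial = -154 °C − (-4869)(0.02148) = -49.4 °C

T = -49.4 °C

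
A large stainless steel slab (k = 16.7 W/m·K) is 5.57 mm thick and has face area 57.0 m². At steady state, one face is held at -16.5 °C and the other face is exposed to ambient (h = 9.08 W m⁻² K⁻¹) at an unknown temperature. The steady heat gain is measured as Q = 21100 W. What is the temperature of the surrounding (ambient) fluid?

Sum the resistances:
  R_stainless steel = L/(kA) = 0.00557/(16.7·57.0) = 5.851×10^-6 K/W
  R_conv,out = 1/(hA) = 1/(9.08·57.0) = 0.001932 K/W
ΣR = 0.001938 K/W
ΔT = Q·ΣR = 21100 × 0.001938 = 40.89 K
Heat flows inward, so T_out = T_in + ΔT = -16.5 + 40.89 = 24.4 °C

T_out = 24.4 °C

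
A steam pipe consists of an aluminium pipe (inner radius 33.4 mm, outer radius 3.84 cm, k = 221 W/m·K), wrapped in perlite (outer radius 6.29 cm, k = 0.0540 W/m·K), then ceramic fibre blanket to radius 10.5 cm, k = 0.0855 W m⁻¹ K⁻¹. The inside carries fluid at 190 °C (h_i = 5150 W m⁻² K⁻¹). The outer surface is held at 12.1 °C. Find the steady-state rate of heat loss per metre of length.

Q' = 73.8 W/m

Series thermal resistances, inner to outer:
  R'_conv,in = 1/(2πr h) = 1/(2π·0.0334·5150) = 9.253×10^-4 m·K/W
  R'_aluminium = ln(0.0384/0.0334)/(2πk) = 0.1395/(2π·221) = 1.005×10^-4 m·K/W
  R'_perlite = ln(0.0629/0.0384)/(2πk) = 0.4935/(2π·0.0540) = 1.454 m·K/W
  R'_ceramic fibre blanket = ln(0.105/0.0629)/(2πk) = 0.5124/(2π·0.0855) = 0.9538 m·K/W
ΣR = 9.253×10^-4 + 1.005×10^-4 + 1.454 + 0.9538 = 2.409 m·K/W
Q' = ΔT/ΣR = (190 °C − 12.1 °C)/2.409 = 73.8 W/m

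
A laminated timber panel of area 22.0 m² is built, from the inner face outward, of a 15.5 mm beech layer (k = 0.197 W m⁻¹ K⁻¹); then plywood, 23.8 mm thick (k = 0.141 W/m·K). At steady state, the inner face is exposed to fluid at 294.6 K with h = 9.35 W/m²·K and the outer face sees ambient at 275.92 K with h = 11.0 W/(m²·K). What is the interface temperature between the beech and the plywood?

T = 286.8 K

Resistance network (inner→outer):
  R_conv,in = 1/(hA) = 1/(9.35·22.0) = 0.004861 K/W
  R_beech = L/(kA) = 0.0155/(0.197·22.0) = 0.003576 K/W
  R_plywood = L/(kA) = 0.0238/(0.141·22.0) = 0.007672 K/W
  R_conv,out = 1/(hA) = 1/(11.0·22.0) = 0.004132 K/W
ΣR = 0.004861 + 0.003576 + 0.007672 + 0.004132 = 0.02024 K/W
Q = ΔT/ΣR = (294.6 K − 275.92 K)/0.02024 = 922.9 W
From the inner boundary to the beech/plywood interface, ΣR_partial = 0.008437 K/W.
T_interface = T_in − Q·ΣR_partial = 294.6 K − (922.9)(0.008437) = 286.8 K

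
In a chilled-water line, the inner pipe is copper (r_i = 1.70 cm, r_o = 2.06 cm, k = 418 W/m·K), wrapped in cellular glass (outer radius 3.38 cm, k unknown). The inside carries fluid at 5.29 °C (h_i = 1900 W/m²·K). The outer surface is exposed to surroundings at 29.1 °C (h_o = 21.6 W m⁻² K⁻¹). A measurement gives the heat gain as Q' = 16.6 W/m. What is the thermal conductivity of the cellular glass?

ΣR = ΔT/Q' = |5.29 − 29.1|/16.6 = 1.434 m·K/W
Known resistances:
  R'_conv,in = 1/(2πr h) = 1/(2π·0.0170·1900) = 0.004927 m·K/W
  R'_copper = ln(0.0206/0.0170)/(2πk) = 0.1921/(2π·418) = 7.313×10^-5 m·K/W
  R'_conv,out = 1/(2πr h) = 1/(2π·0.0338·21.6) = 0.2180 m·K/W
R_cellular glass = ΣR − ΣR_known = 1.434 − 0.2230 = 1.211 m·K/W
ln(r₂/r₁)/(2πk) = 1.211 ⇒ k = 0.4952/(2π·1.211) = 0.0651 W/m·K

k = 0.0651 W/m·K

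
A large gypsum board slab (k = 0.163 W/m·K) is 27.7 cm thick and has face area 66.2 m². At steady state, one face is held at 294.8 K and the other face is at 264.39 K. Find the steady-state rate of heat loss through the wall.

Q = kA·ΔT/L = 0.163 × 66.2 × |294.8 K − 264.39 K| / 0.277 = 1180 W

Q = 1180 W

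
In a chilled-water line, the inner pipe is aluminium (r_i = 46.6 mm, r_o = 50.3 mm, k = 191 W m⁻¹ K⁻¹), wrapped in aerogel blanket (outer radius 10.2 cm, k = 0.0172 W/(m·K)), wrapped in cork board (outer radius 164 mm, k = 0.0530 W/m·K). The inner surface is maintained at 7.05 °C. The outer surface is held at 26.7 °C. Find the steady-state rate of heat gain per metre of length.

Q' = 2.47 W/m

Resistance network (inner→outer):
  R'_aluminium = ln(0.0503/0.0466)/(2πk) = 0.07640/(2π·191) = 6.367×10^-5 m·K/W
  R'_aerogel blanket = ln(0.102/0.0503)/(2πk) = 0.7070/(2π·0.0172) = 6.542 m·K/W
  R'_cork board = ln(0.164/0.102)/(2πk) = 0.4749/(2π·0.0530) = 1.426 m·K/W
ΣR = 6.367×10^-5 + 6.542 + 1.426 = 7.968 m·K/W
Q' = ΔT/ΣR = (7.05 °C − 26.7 °C)/7.968 = -2.47 W/m
(Negative Q' ⇒ heat flows inward; heat gain = 2.47 W/m.)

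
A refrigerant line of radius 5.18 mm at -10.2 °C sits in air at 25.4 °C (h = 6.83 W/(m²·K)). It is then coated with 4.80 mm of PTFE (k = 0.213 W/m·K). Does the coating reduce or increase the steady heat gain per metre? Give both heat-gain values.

increases: 7.91 → 12.6 W/m

Critical radius for a cylinder: r_cr = k/h = 0.0312 m = 3.12 cm.
Outer radius after coating: r₂ = 0.00518 + 0.00480 = 0.00998 m.
Since r₁ < r_cr and r₂ ≤ r_cr, the coating moves toward the maximum at r_cr — heat gain rises.
Bare: R = 1/(2πr₁h) = 4.499 m·K/W; Q = 35.6/4.499 = 7.91 W/m.
Coated: R = R_cond + R_conv = 2.825 m·K/W; Q = 35.6/2.825 = 12.6 W/m.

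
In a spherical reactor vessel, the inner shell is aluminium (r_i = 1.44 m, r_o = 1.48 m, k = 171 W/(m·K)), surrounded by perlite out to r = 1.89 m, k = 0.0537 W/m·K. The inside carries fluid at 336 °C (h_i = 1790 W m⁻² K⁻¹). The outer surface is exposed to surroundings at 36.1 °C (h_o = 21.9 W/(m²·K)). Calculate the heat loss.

Q = 1370 W

Resistance network (inner→outer):
  R_conv,in = 1/(4πr²h) = 1/(4π·1.44²·1790) = 2.144×10^-5 K/W
  R_aluminium = (1/1.44 − 1/1.48)/(4πk) = 0.01877/(4π·171) = 8.734×10^-6 K/W
  R_perlite = (1/1.48 − 1/1.89)/(4πk) = 0.1466/(4π·0.0537) = 0.2172 K/W
  R_conv,out = 1/(4πr²h) = 1/(4π·1.89²·21.9) = 0.001017 K/W
ΣR = 2.144×10^-5 + 8.734×10^-6 + 0.2172 + 0.001017 = 0.2182 K/W
Q = ΔT/ΣR = (336 °C − 36.1 °C)/0.2182 = 1370 W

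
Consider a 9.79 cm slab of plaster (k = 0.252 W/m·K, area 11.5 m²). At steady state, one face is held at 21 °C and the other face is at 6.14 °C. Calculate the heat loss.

Q = 440 W

Q = kA·ΔT/L = 0.252 × 11.5 × |21 °C − 6.14 °C| / 0.0979 = 440 W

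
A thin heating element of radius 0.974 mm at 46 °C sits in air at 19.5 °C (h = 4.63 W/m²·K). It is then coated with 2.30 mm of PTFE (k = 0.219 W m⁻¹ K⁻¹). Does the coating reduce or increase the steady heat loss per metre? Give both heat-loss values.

Critical radius for a cylinder: r_cr = k/h = 0.0473 m = 4.73 cm.
Outer radius after coating: r₂ = 9.74×10^-4 + 0.00230 = 0.003274 m.
Since r₁ < r_cr and r₂ ≤ r_cr, the coating moves toward the maximum at r_cr — heat loss rises.
Bare: R = 1/(2πr₁h) = 35.29 m·K/W; Q = 26.5/35.29 = 0.751 W/m.
Coated: R = R_cond + R_conv = 11.38 m·K/W; Q = 26.5/11.38 = 2.33 W/m.

increases: 0.751 → 2.33 W/m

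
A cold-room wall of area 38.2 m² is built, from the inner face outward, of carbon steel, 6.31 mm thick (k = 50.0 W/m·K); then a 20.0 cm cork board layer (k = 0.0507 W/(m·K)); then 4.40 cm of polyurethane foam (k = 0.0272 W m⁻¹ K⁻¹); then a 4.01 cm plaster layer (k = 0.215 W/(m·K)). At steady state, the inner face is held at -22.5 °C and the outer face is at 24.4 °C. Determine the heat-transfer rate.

Q = 312 W

Resistance network (inner→outer):
  R_carbon steel = L/(kA) = 0.00631/(50.0·38.2) = 3.304×10^-6 K/W
  R_cork board = L/(kA) = 0.200/(0.0507·38.2) = 0.1033 K/W
  R_polyurethane foam = L/(kA) = 0.0440/(0.0272·38.2) = 0.04235 K/W
  R_plaster = L/(kA) = 0.0401/(0.215·38.2) = 0.004883 K/W
ΣR = 3.304×10^-6 + 0.1033 + 0.04235 + 0.004883 = 0.1505 K/W
Q = ΔT/ΣR = (-22.5 °C − 24.4 °C)/0.1505 = -312 W
(Negative Q ⇒ heat flows inward; heat gain = 312 W.)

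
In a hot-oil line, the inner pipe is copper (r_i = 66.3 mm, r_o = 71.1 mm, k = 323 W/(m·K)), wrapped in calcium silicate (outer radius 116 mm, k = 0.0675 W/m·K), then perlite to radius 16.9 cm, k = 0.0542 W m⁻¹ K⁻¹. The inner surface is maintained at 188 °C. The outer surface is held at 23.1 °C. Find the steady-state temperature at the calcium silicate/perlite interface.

Series thermal resistances, inner to outer:
  R'_copper = ln(0.0711/0.0663)/(2πk) = 0.06990/(2π·323) = 3.444×10^-5 m·K/W
  R'_calcium silicate = ln(0.116/0.0711)/(2πk) = 0.4895/(2π·0.0675) = 1.154 m·K/W
  R'_perlite = ln(0.169/0.116)/(2πk) = 0.3763/(2π·0.0542) = 1.105 m·K/W
ΣR = 3.444×10^-5 + 1.154 + 1.105 = 2.259 m·K/W
Q' = ΔT/ΣR = (188 °C − 23.1 °C)/2.259 = 73.00 W/m
From the inner boundary to the calcium silicate/perlite interface, ΣR_partial = 1.154 m·K/W.
T_interface = T_in − Q'·ΣR_partial = 188 °C − (73.00)(1.154) = 104 °C

T = 104 °C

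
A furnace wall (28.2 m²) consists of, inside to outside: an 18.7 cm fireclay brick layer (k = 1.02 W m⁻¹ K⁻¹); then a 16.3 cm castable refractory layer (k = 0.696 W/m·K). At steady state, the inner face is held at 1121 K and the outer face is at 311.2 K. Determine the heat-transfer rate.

Q = 54.7 kW

Treat each layer as a resistance in series:
  R_fireclay brick = L/(kA) = 0.187/(1.02·28.2) = 0.006501 K/W
  R_castable refractory = L/(kA) = 0.163/(0.696·28.2) = 0.008305 K/W
ΣR = 0.006501 + 0.008305 = 0.01481 K/W
Q = ΔT/ΣR = (1121 K − 311.2 K)/0.01481 = 54700 W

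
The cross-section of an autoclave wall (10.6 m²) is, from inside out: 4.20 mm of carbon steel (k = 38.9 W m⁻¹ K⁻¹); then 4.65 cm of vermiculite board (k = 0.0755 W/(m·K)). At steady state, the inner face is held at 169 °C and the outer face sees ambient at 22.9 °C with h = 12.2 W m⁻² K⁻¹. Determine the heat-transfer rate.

Treat each layer as a resistance in series:
  R_carbon steel = L/(kA) = 0.00420/(38.9·10.6) = 1.019×10^-5 K/W
  R_vermiculite board = L/(kA) = 0.0465/(0.0755·10.6) = 0.05810 K/W
  R_conv,out = 1/(hA) = 1/(12.2·10.6) = 0.007733 K/W
ΣR = 1.019×10^-5 + 0.05810 + 0.007733 = 0.06584 K/W
Q = ΔT/ΣR = (169 °C − 22.9 °C)/0.06584 = 2220 W

Q = 2220 W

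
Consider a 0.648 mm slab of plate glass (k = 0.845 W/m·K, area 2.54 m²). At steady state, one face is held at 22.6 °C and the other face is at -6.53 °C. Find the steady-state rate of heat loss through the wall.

Q = kA·ΔT/L = 0.845 × 2.54 × |22.6 °C − -6.53 °C| / 6.48×10^-4 = 96500 W

Q = 96.5 kW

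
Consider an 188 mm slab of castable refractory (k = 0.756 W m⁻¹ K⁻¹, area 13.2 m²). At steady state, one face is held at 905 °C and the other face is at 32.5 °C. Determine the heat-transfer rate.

Q = 46.3 kW

Q = kA·ΔT/L = 0.756 × 13.2 × |905 °C − 32.5 °C| / 0.188 = 46300 W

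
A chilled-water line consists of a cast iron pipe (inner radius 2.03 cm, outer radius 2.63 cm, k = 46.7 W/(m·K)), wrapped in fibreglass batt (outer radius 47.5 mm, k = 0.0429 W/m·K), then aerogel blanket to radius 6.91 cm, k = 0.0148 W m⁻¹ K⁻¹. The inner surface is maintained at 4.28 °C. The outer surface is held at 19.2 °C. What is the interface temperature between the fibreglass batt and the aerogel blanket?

Resistance network (inner→outer):
  R'_cast iron = ln(0.0263/0.0203)/(2πk) = 0.2589/(2π·46.7) = 8.825×10^-4 m·K/W
  R'_fibreglass batt = ln(0.0475/0.0263)/(2πk) = 0.5912/(2π·0.0429) = 2.193 m·K/W
  R'_aerogel blanket = ln(0.0691/0.0475)/(2πk) = 0.3748/(2π·0.0148) = 4.031 m·K/W
ΣR = 8.825×10^-4 + 2.193 + 4.031 = 6.225 m·K/W
Q' = ΔT/ΣR = (4.28 °C − 19.2 °C)/6.225 = -2.397 W/m
From the inner boundary to the fibreglass batt/aerogel blanket interface, ΣR_partial = 2.194 m·K/W.
T_interface = T_in − Q'·ΣR_partial = 4.28 °C − (-2.397)(2.194) = 9.54 °C

T = 9.54 °C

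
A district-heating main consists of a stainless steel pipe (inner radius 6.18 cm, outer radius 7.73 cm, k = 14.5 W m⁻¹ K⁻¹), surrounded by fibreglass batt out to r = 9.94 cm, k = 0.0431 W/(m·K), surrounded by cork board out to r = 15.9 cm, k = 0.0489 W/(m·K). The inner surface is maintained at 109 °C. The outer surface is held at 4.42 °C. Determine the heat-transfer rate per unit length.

Q' = 42.5 W/m

Series thermal resistances, inner to outer:
  R'_stainless steel = ln(0.0773/0.0618)/(2πk) = 0.2238/(2π·14.5) = 0.002456 m·K/W
  R'_fibreglass batt = ln(0.0994/0.0773)/(2πk) = 0.2515/(2π·0.0431) = 0.9286 m·K/W
  R'_cork board = ln(0.159/0.0994)/(2πk) = 0.4698/(2π·0.0489) = 1.529 m·K/W
ΣR = 0.002456 + 0.9286 + 1.529 = 2.460 m·K/W
Q' = ΔT/ΣR = (109 °C − 4.42 °C)/2.460 = 42.5 W/m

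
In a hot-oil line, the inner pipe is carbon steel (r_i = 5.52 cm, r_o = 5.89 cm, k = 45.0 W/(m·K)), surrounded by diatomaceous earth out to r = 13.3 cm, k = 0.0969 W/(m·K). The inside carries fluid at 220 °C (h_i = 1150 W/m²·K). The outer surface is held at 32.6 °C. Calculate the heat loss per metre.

Q' = 140 W/m

Series thermal resistances, inner to outer:
  R'_conv,in = 1/(2πr h) = 1/(2π·0.0552·1150) = 0.002507 m·K/W
  R'_carbon steel = ln(0.0589/0.0552)/(2πk) = 0.06488/(2π·45.0) = 2.295×10^-4 m·K/W
  R'_diatomaceous earth = ln(0.133/0.0589)/(2πk) = 0.8145/(2π·0.0969) = 1.338 m·K/W
ΣR = 0.002507 + 2.295×10^-4 + 1.338 = 1.341 m·K/W
Q' = ΔT/ΣR = (220 °C − 32.6 °C)/1.341 = 140 W/m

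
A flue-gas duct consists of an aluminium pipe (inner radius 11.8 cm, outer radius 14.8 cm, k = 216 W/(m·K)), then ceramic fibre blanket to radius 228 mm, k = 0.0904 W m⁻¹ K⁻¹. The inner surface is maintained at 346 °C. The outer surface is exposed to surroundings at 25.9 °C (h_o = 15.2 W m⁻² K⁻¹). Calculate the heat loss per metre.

Resistance network (inner→outer):
  R'_aluminium = ln(0.148/0.118)/(2πk) = 0.2265/(2π·216) = 1.669×10^-4 m·K/W
  R'_ceramic fibre blanket = ln(0.228/0.148)/(2πk) = 0.4321/(2π·0.0904) = 0.7608 m·K/W
  R'_conv,out = 1/(2πr h) = 1/(2π·0.228·15.2) = 0.04592 m·K/W
ΣR = 1.669×10^-4 + 0.7608 + 0.04592 = 0.8069 m·K/W
Q' = ΔT/ΣR = (346 °C − 25.9 °C)/0.8069 = 397 W/m

Q' = 397 W/m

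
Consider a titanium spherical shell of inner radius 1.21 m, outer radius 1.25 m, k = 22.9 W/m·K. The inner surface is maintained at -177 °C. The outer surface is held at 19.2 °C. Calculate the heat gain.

Q = 4πk·ΔT/(1/r₁ − 1/r₂) = 4π × 22.9 × 196.2 / (1/1.21 − 1/1.25) = 2.13×10^6 W

Q = 2130 kW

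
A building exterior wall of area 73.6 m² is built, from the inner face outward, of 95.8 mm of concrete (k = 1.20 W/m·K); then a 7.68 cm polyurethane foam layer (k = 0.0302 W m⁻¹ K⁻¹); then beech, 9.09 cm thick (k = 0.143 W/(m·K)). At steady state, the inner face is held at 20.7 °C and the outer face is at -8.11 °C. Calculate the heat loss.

Resistance network (inner→outer):
  R_concrete = L/(kA) = 0.0958/(1.20·73.6) = 0.001085 K/W
  R_polyurethane foam = L/(kA) = 0.0768/(0.0302·73.6) = 0.03455 K/W
  R_beech = L/(kA) = 0.0909/(0.143·73.6) = 0.008637 K/W
ΣR = 0.001085 + 0.03455 + 0.008637 = 0.04427 K/W
Q = ΔT/ΣR = (20.7 °C − -8.11 °C)/0.04427 = 651 W

Q = 651 W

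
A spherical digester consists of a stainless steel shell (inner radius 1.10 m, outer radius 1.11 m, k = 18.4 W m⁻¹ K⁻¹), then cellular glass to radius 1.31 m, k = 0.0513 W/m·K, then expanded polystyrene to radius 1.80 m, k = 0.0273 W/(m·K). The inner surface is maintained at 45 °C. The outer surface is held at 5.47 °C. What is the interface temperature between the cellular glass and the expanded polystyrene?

T = 34.7 °C

Series thermal resistances, inner to outer:
  R_stainless steel = (1/1.10 − 1/1.11)/(4πk) = 0.008190/(4π·18.4) = 3.542×10^-5 K/W
  R_cellular glass = (1/1.11 − 1/1.31)/(4πk) = 0.1375/(4π·0.0513) = 0.2134 K/W
  R_expanded polystyrene = (1/1.31 − 1/1.80)/(4πk) = 0.2078/(4π·0.0273) = 0.6057 K/W
ΣR = 3.542×10^-5 + 0.2134 + 0.6057 = 0.8191 K/W
Q = ΔT/ΣR = (45 °C − 5.47 °C)/0.8191 = 48.26 W
From the inner boundary to the cellular glass/expanded polystyrene interface, ΣR_partial = 0.2134 K/W.
T_interface = T_in − Q·ΣR_partial = 45 °C − (48.26)(0.2134) = 34.7 °C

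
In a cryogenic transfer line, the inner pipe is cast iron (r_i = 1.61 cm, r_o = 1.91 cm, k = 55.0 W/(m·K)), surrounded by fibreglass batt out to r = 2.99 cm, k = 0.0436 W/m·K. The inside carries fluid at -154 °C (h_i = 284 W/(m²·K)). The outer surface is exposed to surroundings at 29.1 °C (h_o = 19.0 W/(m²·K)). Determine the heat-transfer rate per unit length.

Q' = 93.8 W/m

Treat each layer as a resistance in series:
  R'_conv,in = 1/(2πr h) = 1/(2π·0.0161·284) = 0.03481 m·K/W
  R'_cast iron = ln(0.0191/0.0161)/(2πk) = 0.1709/(2π·55.0) = 4.944×10^-4 m·K/W
  R'_fibreglass batt = ln(0.0299/0.0191)/(2πk) = 0.4482/(2π·0.0436) = 1.636 m·K/W
  R'_conv,out = 1/(2πr h) = 1/(2π·0.0299·19.0) = 0.2802 m·K/W
ΣR = 0.03481 + 4.944×10^-4 + 1.636 + 0.2802 = 1.952 m·K/W
Q' = ΔT/ΣR = (-154 °C − 29.1 °C)/1.952 = -93.8 W/m
(Negative Q' ⇒ heat flows inward; heat gain = 93.8 W/m.)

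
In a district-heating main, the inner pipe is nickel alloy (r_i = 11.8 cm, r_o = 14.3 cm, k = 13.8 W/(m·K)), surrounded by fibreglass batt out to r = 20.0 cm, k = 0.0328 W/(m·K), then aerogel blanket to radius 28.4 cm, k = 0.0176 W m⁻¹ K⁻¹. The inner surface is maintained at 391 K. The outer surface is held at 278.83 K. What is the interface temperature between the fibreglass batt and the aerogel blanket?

T = 352.9 K

Series thermal resistances, inner to outer:
  R'_nickel alloy = ln(0.143/0.118)/(2πk) = 0.1922/(2π·13.8) = 0.002216 m·K/W
  R'_fibreglass batt = ln(0.200/0.143)/(2πk) = 0.3355/(2π·0.0328) = 1.628 m·K/W
  R'_aerogel blanket = ln(0.284/0.200)/(2πk) = 0.3507/(2π·0.0176) = 3.171 m·K/W
ΣR = 0.002216 + 1.628 + 3.171 = 4.801 m·K/W
Q' = ΔT/ΣR = (391 K − 278.83 K)/4.801 = 23.36 W/m
From the inner boundary to the fibreglass batt/aerogel blanket interface, ΣR_partial = 1.630 m·K/W.
T_interface = T_in − Q'·ΣR_partial = 391 K − (23.36)(1.630) = 352.9 K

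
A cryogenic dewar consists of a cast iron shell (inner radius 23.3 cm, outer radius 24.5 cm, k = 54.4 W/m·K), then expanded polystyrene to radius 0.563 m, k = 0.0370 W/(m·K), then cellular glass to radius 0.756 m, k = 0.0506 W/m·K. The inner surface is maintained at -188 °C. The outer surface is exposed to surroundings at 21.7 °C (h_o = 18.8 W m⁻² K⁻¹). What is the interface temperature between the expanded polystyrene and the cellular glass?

Series thermal resistances, inner to outer:
  R_cast iron = (1/0.233 − 1/0.245)/(4πk) = 0.2102/(4π·54.4) = 3.075×10^-4 K/W
  R_expanded polystyrene = (1/0.245 − 1/0.563)/(4πk) = 2.305/(4π·0.0370) = 4.958 K/W
  R_cellular glass = (1/0.563 − 1/0.756)/(4πk) = 0.4534/(4π·0.0506) = 0.7131 K/W
  R_conv,out = 1/(4πr²h) = 1/(4π·0.756²·18.8) = 0.007406 K/W
ΣR = 3.075×10^-4 + 4.958 + 0.7131 + 0.007406 = 5.679 K/W
Q = ΔT/ΣR = (-188 °C − 21.7 °C)/5.679 = -36.93 W
From the inner boundary to the expanded polystyrene/cellular glass interface, ΣR_partial = 4.958 K/W.
T_interface = T_in − Q·ΣR_partial = -188 °C − (-36.93)(4.958) = -4.9 °C

T = -4.9 °C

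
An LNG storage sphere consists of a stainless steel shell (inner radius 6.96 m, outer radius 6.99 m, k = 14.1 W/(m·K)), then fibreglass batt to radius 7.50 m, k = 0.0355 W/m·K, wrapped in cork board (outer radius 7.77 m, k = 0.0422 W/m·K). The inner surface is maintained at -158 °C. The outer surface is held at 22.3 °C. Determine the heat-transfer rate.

Resistance network (inner→outer):
  R_stainless steel = (1/6.96 − 1/6.99)/(4πk) = 6.166×10^-4/(4π·14.1) = 3.480×10^-6 K/W
  R_fibreglass batt = (1/6.99 − 1/7.50)/(4πk) = 0.009728/(4π·0.0355) = 0.02181 K/W
  R_cork board = (1/7.50 − 1/7.77)/(4πk) = 0.004633/(4π·0.0422) = 0.008737 K/W
ΣR = 3.480×10^-6 + 0.02181 + 0.008737 = 0.03055 K/W
Q = ΔT/ΣR = (-158 °C − 22.3 °C)/0.03055 = -5900 W
(Negative Q ⇒ heat flows inward; heat gain = 5900 W.)

Q = 5.90 kW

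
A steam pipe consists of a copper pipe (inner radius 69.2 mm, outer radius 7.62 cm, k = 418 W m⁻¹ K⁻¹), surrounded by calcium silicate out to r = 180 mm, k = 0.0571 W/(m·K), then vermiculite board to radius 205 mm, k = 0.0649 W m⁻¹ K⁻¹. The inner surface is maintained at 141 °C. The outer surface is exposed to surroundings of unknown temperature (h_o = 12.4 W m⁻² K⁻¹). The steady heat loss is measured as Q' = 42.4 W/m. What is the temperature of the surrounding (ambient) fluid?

T_out = 23.2 °C

Sum the resistances:
  R'_copper = ln(0.0762/0.0692)/(2πk) = 0.09636/(2π·418) = 3.669×10^-5 m·K/W
  R'_calcium silicate = ln(0.180/0.0762)/(2πk) = 0.8596/(2π·0.0571) = 2.396 m·K/W
  R'_vermiculite board = ln(0.205/0.180)/(2πk) = 0.1301/(2π·0.0649) = 0.3189 m·K/W
  R'_conv,out = 1/(2πr h) = 1/(2π·0.205·12.4) = 0.06261 m·K/W
ΣR = 2.778 m·K/W
ΔT = Q'·ΣR = 42.4 × 2.778 = 117.8 K
Heat flows outward, so T_out = T_in − ΔT = 141 − 117.8 = 23.2 °C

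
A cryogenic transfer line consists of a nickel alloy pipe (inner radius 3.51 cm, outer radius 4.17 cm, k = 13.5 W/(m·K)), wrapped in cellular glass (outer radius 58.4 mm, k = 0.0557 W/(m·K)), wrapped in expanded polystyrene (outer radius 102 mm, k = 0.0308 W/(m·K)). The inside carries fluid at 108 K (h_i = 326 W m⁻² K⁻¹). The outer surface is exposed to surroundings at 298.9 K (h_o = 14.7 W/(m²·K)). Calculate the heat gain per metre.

Series thermal resistances, inner to outer:
  R'_conv,in = 1/(2πr h) = 1/(2π·0.0351·326) = 0.01391 m·K/W
  R'_nickel alloy = ln(0.0417/0.0351)/(2πk) = 0.1723/(2π·13.5) = 0.002031 m·K/W
  R'_cellular glass = ln(0.0584/0.0417)/(2πk) = 0.3368/(2π·0.0557) = 0.9624 m·K/W
  R'_expanded polystyrene = ln(0.102/0.0584)/(2πk) = 0.5577/(2π·0.0308) = 2.882 m·K/W
  R'_conv,out = 1/(2πr h) = 1/(2π·0.102·14.7) = 0.1061 m·K/W
ΣR = 0.01391 + 0.002031 + 0.9624 + 2.882 + 0.1061 = 3.966 m·K/W
Q' = ΔT/ΣR = (108 K − 298.9 K)/3.966 = -48.1 W/m
(Negative Q' ⇒ heat flows inward; heat gain = 48.1 W/m.)

Q' = 48.1 W/m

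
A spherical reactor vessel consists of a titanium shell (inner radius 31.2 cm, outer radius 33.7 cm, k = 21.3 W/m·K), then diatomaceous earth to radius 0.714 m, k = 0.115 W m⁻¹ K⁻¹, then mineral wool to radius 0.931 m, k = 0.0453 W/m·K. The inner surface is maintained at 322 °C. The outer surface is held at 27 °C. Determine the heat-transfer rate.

Q = 178 W

Resistance network (inner→outer):
  R_titanium = (1/0.312 − 1/0.337)/(4πk) = 0.2378/(4π·21.3) = 8.883×10^-4 K/W
  R_diatomaceous earth = (1/0.337 − 1/0.714)/(4πk) = 1.567/(4π·0.115) = 1.084 K/W
  R_mineral wool = (1/0.714 − 1/0.931)/(4πk) = 0.3264/(4π·0.0453) = 0.5735 K/W
ΣR = 8.883×10^-4 + 1.084 + 0.5735 = 1.658 K/W
Q = ΔT/ΣR = (322 °C − 27 °C)/1.658 = 178 W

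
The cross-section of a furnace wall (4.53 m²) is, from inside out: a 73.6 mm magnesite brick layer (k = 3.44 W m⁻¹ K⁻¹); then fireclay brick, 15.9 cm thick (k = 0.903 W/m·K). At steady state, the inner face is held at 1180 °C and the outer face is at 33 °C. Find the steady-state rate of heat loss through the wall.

Q = 26300 W

Resistance network (inner→outer):
  R_magnesite brick = L/(kA) = 0.0736/(3.44·4.53) = 0.004723 K/W
  R_fireclay brick = L/(kA) = 0.159/(0.903·4.53) = 0.03887 K/W
ΣR = 0.004723 + 0.03887 = 0.04359 K/W
Q = ΔT/ΣR = (1180 °C − 33 °C)/0.04359 = 26300 W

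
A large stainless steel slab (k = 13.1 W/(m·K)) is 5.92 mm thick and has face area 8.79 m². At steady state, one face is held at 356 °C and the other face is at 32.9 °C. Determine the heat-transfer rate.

Q = kA·ΔT/L = 13.1 × 8.79 × |356 °C − 32.9 °C| / 0.00592 = 6.28×10^6 W

Q = 6.28×10^6 W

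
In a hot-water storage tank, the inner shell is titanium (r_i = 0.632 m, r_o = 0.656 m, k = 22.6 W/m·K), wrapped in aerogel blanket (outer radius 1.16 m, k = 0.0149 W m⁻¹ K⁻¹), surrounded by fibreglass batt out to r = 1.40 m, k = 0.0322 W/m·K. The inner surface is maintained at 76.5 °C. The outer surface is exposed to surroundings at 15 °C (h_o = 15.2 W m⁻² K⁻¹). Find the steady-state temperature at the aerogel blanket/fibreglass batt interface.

T = 20.8 °C

Treat each layer as a resistance in series:
  R_titanium = (1/0.632 − 1/0.656)/(4πk) = 0.05789/(4π·22.6) = 2.038×10^-4 K/W
  R_aerogel blanket = (1/0.656 − 1/1.16)/(4πk) = 0.6623/(4π·0.0149) = 3.537 K/W
  R_fibreglass batt = (1/1.16 − 1/1.40)/(4πk) = 0.1478/(4π·0.0322) = 0.3652 K/W
  R_conv,out = 1/(4πr²h) = 1/(4π·1.40²·15.2) = 0.002671 K/W
ΣR = 2.038×10^-4 + 3.537 + 0.3652 + 0.002671 = 3.905 K/W
Q = ΔT/ΣR = (76.5 °C − 15 °C)/3.905 = 15.75 W
From the inner boundary to the aerogel blanket/fibreglass batt interface, ΣR_partial = 3.537 K/W.
T_interface = T_in − Q·ΣR_partial = 76.5 °C − (15.75)(3.537) = 20.8 °C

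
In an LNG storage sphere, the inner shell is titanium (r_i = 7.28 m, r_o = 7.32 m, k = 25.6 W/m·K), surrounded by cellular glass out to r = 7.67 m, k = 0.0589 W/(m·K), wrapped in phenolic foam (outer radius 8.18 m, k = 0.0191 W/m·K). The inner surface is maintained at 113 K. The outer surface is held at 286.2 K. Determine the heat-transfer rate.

Treat each layer as a resistance in series:
  R_titanium = (1/7.28 − 1/7.32)/(4πk) = 7.506×10^-4/(4π·25.6) = 2.333×10^-6 K/W
  R_cellular glass = (1/7.32 − 1/7.67)/(4πk) = 0.006234/(4π·0.0589) = 0.008422 K/W
  R_phenolic foam = (1/7.67 − 1/8.18)/(4πk) = 0.008129/(4π·0.0191) = 0.03387 K/W
ΣR = 2.333×10^-6 + 0.008422 + 0.03387 = 0.04229 K/W
Q = ΔT/ΣR = (113 K − 286.2 K)/0.04229 = -4100 W
(Negative Q ⇒ heat flows inward; heat gain = 4100 W.)

Q = 4.10 kW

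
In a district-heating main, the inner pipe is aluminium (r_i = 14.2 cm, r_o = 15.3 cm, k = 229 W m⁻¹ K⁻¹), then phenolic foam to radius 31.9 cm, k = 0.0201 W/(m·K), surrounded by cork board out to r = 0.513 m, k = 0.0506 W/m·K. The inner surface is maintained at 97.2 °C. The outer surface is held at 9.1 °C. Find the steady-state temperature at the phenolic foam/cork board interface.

T = 27.1 °C

Resistance network (inner→outer):
  R'_aluminium = ln(0.153/0.142)/(2πk) = 0.07461/(2π·229) = 5.185×10^-5 m·K/W
  R'_phenolic foam = ln(0.319/0.153)/(2πk) = 0.7348/(2π·0.0201) = 5.818 m·K/W
  R'_cork board = ln(0.513/0.319)/(2πk) = 0.4751/(2π·0.0506) = 1.494 m·K/W
ΣR = 5.185×10^-5 + 5.818 + 1.494 = 7.312 m·K/W
Q' = ΔT/ΣR = (97.2 °C − 9.1 °C)/7.312 = 12.05 W/m
From the inner boundary to the phenolic foam/cork board interface, ΣR_partial = 5.818 m·K/W.
T_interface = T_in − Q'·ΣR_partial = 97.2 °C − (12.05)(5.818) = 27.1 °C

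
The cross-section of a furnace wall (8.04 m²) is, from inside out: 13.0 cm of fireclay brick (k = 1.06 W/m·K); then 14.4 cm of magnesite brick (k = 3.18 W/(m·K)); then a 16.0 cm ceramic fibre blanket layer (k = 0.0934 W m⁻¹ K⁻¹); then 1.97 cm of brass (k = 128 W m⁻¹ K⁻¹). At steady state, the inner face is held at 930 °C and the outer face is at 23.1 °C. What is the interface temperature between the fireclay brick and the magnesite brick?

T = 871 °C

Series thermal resistances, inner to outer:
  R_fireclay brick = L/(kA) = 0.130/(1.06·8.04) = 0.01525 K/W
  R_magnesite brick = L/(kA) = 0.144/(3.18·8.04) = 0.005632 K/W
  R_ceramic fibre blanket = L/(kA) = 0.160/(0.0934·8.04) = 0.2131 K/W
  R_brass = L/(kA) = 0.0197/(128·8.04) = 1.914×10^-5 K/W
ΣR = 0.01525 + 0.005632 + 0.2131 + 1.914×10^-5 = 0.2340 K/W
Q = ΔT/ΣR = (930 °C − 23.1 °C)/0.2340 = 3876 W
From the inner boundary to the fireclay brick/magnesite brick interface, ΣR_partial = 0.01525 K/W.
T_interface = T_in − Q·ΣR_partial = 930 °C − (3876)(0.01525) = 871 °C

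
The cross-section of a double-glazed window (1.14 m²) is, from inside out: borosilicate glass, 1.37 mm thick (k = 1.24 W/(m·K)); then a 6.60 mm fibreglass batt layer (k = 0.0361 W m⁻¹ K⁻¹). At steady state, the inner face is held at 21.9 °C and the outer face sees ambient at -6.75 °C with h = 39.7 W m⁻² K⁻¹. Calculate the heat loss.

Resistance network (inner→outer):
  R_borosilicate glass = L/(kA) = 0.00137/(1.24·1.14) = 9.692×10^-4 K/W
  R_fibreglass batt = L/(kA) = 0.00660/(0.0361·1.14) = 0.1604 K/W
  R_conv,out = 1/(hA) = 1/(39.7·1.14) = 0.02210 K/W
ΣR = 9.692×10^-4 + 0.1604 + 0.02210 = 0.1835 K/W
Q = ΔT/ΣR = (21.9 °C − -6.75 °C)/0.1835 = 156 W

Q = 156 W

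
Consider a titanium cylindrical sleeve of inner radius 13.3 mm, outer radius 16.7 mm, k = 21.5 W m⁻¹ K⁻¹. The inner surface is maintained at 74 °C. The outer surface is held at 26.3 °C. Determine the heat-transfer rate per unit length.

Q' = 2πk·ΔT/ln(r₂/r₁) = 2π × 21.5 × 47.7 / ln(0.0167/0.0133) = 28300 W/m

Q' = 28.3 kW/m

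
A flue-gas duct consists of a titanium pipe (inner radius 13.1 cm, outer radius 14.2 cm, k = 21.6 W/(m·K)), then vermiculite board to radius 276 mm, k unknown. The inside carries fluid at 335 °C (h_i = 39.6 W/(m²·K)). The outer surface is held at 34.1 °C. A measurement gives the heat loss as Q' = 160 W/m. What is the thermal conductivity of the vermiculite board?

k = 0.0572 W/m·K

ΣR = ΔT/Q' = |335 − 34.1|/160 = 1.881 m·K/W
Known resistances:
  R'_conv,in = 1/(2πr h) = 1/(2π·0.131·39.6) = 0.03068 m·K/W
  R'_titanium = ln(0.142/0.131)/(2πk) = 0.08063/(2π·21.6) = 5.941×10^-4 m·K/W
R_vermiculite board = ΣR − ΣR_known = 1.881 − 0.03127 = 1.850 m·K/W
ln(r₂/r₁)/(2πk) = 1.850 ⇒ k = 0.6646/(2π·1.850) = 0.0572 W/m·K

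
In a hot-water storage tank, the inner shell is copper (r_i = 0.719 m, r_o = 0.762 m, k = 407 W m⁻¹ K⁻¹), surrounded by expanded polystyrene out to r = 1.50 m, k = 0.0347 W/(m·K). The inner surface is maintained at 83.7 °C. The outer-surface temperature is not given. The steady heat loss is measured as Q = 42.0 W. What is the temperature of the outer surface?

T_out = 21.5 °C

Series resistances:
  R_copper = (1/0.719 − 1/0.762)/(4πk) = 0.07848/(4π·407) = 1.535×10^-5 K/W
  R_expanded polystyrene = (1/0.762 − 1/1.50)/(4πk) = 0.6457/(4π·0.0347) = 1.481 K/W
ΣR = 1.481 K/W
ΔT = Q·ΣR = 42.0 × 1.481 = 62.20 K
Heat flows outward, so T_out = T_in − ΔT = 83.7 − 62.20 = 21.5 °C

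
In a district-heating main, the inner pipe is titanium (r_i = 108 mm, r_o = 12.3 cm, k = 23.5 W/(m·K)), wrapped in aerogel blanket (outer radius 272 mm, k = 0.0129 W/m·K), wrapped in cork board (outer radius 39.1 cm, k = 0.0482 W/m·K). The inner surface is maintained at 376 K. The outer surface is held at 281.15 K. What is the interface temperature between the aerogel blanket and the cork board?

Treat each layer as a resistance in series:
  R'_titanium = ln(0.123/0.108)/(2πk) = 0.1301/(2π·23.5) = 8.808×10^-4 m·K/W
  R'_aerogel blanket = ln(0.272/0.123)/(2πk) = 0.7936/(2π·0.0129) = 9.791 m·K/W
  R'_cork board = ln(0.391/0.272)/(2πk) = 0.3629/(2π·0.0482) = 1.198 m·K/W
ΣR = 8.808×10^-4 + 9.791 + 1.198 = 10.99 m·K/W
Q' = ΔT/ΣR = (376 K − 281.15 K)/10.99 = 8.631 W/m
From the inner boundary to the aerogel blanket/cork board interface, ΣR_partial = 9.792 m·K/W.
T_interface = T_in − Q'·ΣR_partial = 376 K − (8.631)(9.792) = 291.5 K

T = 291.5 K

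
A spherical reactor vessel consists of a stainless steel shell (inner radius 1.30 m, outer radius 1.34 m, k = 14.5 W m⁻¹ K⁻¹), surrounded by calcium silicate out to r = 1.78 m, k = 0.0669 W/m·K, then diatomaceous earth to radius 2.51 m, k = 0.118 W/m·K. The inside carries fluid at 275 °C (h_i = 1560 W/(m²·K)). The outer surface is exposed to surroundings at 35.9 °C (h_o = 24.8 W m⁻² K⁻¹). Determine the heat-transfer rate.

Q = 724 W

Series thermal resistances, inner to outer:
  R_conv,in = 1/(4πr²h) = 1/(4π·1.30²·1560) = 3.018×10^-5 K/W
  R_stainless steel = (1/1.30 − 1/1.34)/(4πk) = 0.02296/(4π·14.5) = 1.260×10^-4 K/W
  R_calcium silicate = (1/1.34 − 1/1.78)/(4πk) = 0.1845/(4π·0.0669) = 0.2194 K/W
  R_diatomaceous earth = (1/1.78 − 1/2.51)/(4πk) = 0.1634/(4π·0.118) = 0.1102 K/W
  R_conv,out = 1/(4πr²h) = 1/(4π·2.51²·24.8) = 5.093×10^-4 K/W
ΣR = 3.018×10^-5 + 1.260×10^-4 + 0.2194 + 0.1102 + 5.093×10^-4 = 0.3303 K/W
Q = ΔT/ΣR = (275 °C − 35.9 °C)/0.3303 = 724 W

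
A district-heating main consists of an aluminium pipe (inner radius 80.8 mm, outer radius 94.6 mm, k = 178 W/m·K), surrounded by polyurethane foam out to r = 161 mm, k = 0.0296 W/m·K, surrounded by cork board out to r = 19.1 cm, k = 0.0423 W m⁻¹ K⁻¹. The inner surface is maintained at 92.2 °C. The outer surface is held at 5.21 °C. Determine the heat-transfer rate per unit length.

Q' = 24.8 W/m

Treat each layer as a resistance in series:
  R'_aluminium = ln(0.0946/0.0808)/(2πk) = 0.1577/(2π·178) = 1.410×10^-4 m·K/W
  R'_polyurethane foam = ln(0.161/0.0946)/(2πk) = 0.5317/(2π·0.0296) = 2.859 m·K/W
  R'_cork board = ln(0.191/0.161)/(2πk) = 0.1709/(2π·0.0423) = 0.6429 m·K/W
ΣR = 1.410×10^-4 + 2.859 + 0.6429 = 3.502 m·K/W
Q' = ΔT/ΣR = (92.2 °C − 5.21 °C)/3.502 = 24.8 W/m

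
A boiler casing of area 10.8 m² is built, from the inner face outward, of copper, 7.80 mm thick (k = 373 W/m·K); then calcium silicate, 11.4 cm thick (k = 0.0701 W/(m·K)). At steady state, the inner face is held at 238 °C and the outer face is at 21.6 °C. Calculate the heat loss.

Resistance network (inner→outer):
  R_copper = L/(kA) = 0.00780/(373·10.8) = 1.936×10^-6 K/W
  R_calcium silicate = L/(kA) = 0.114/(0.0701·10.8) = 0.1506 K/W
ΣR = 1.936×10^-6 + 0.1506 = 0.1506 K/W
Q = ΔT/ΣR = (238 °C − 21.6 °C)/0.1506 = 1440 W

Q = 1440 W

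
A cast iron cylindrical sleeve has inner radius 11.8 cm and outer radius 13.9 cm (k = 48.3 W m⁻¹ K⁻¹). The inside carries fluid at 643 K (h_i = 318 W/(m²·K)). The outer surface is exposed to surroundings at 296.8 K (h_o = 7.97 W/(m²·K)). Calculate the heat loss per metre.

Q' = 2.33 kW/m

Series thermal resistances, inner to outer:
  R'_conv,in = 1/(2πr h) = 1/(2π·0.118·318) = 0.004241 m·K/W
  R'_cast iron = ln(0.139/0.118)/(2πk) = 0.1638/(2π·48.3) = 5.397×10^-4 m·K/W
  R'_conv,out = 1/(2πr h) = 1/(2π·0.139·7.97) = 0.1437 m·K/W
ΣR = 0.004241 + 5.397×10^-4 + 0.1437 = 0.1485 m·K/W
Q' = ΔT/ΣR = (643 K − 296.8 K)/0.1485 = 2330 W/m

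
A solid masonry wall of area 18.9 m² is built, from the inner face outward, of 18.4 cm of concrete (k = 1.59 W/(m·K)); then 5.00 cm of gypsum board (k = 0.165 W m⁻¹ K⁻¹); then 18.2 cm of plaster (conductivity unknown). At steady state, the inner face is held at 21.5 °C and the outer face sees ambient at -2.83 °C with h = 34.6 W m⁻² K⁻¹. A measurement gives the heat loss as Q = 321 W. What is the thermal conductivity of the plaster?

k = 0.185 W/m·K

ΣR = ΔT/Q = |21.5 − -2.83|/321 = 0.07579 K/W
Known resistances:
  R_concrete = L/(kA) = 0.184/(1.59·18.9) = 0.006123 K/W
  R_gypsum board = L/(kA) = 0.0500/(0.165·18.9) = 0.01603 K/W
  R_conv,out = 1/(hA) = 1/(34.6·18.9) = 0.001529 K/W
R_plaster = ΣR − ΣR_known = 0.07579 − 0.02368 = 0.05211 K/W
L/(kA) = 0.05211 ⇒ k = 0.182/(0.05211·18.9) = 0.185 W/m·K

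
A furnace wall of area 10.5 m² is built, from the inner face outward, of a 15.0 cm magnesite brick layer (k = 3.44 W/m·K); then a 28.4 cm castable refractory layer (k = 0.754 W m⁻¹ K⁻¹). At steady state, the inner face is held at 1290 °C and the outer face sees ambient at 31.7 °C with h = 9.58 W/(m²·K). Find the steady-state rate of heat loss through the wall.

Q = 25.2 kW

Treat each layer as a resistance in series:
  R_magnesite brick = L/(kA) = 0.150/(3.44·10.5) = 0.004153 K/W
  R_castable refractory = L/(kA) = 0.284/(0.754·10.5) = 0.03587 K/W
  R_conv,out = 1/(hA) = 1/(9.58·10.5) = 0.009941 K/W
ΣR = 0.004153 + 0.03587 + 0.009941 = 0.04996 K/W
Q = ΔT/ΣR = (1290 °C − 31.7 °C)/0.04996 = 25200 W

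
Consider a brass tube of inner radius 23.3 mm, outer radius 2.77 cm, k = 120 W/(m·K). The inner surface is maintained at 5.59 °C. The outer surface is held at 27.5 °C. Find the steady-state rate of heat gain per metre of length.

Q' = 2πk·ΔT/ln(r₂/r₁) = 2π × 120 × 21.91 / ln(0.0277/0.0233) = 95500 W/m

Q' = 95500 W/m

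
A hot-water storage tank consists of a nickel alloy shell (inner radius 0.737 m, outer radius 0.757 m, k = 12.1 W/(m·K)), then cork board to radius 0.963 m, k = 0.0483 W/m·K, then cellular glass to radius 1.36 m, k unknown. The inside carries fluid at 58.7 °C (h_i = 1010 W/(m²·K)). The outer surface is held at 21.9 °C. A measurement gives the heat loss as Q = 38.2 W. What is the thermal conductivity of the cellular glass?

k = 0.0485 W/m·K

ΣR = ΔT/Q = |58.7 − 21.9|/38.2 = 0.9634 K/W
Known resistances:
  R_conv,in = 1/(4πr²h) = 1/(4π·0.737²·1010) = 1.451×10^-4 K/W
  R_nickel alloy = (1/0.737 − 1/0.757)/(4πk) = 0.03585/(4π·12.1) = 2.358×10^-4 K/W
  R_cork board = (1/0.757 − 1/0.963)/(4πk) = 0.2826/(4π·0.0483) = 0.4656 K/W
R_cellular glass = ΣR − ΣR_known = 0.9634 − 0.4660 = 0.4974 K/W
(1/r₁−1/r₂)/(4πk) = 0.4974 ⇒ k = 0.3031/(4π·0.4974) = 0.0485 W/m·K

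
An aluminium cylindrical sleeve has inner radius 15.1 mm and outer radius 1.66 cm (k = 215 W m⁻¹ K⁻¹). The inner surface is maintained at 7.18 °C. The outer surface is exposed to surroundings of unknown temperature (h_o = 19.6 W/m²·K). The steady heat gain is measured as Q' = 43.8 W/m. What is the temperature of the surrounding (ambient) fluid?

Sum the resistances:
  R'_aluminium = ln(0.0166/0.0151)/(2πk) = 0.09471/(2π·215) = 7.011×10^-5 m·K/W
  R'_conv,out = 1/(2πr h) = 1/(2π·0.0166·19.6) = 0.4892 m·K/W
ΣR = 0.4892 m·K/W
ΔT = Q'·ΣR = 43.8 × 0.4892 = 21.43 K
Heat flows inward, so T_out = T_in + ΔT = 7.18 + 21.43 = 28.6 °C

T_out = 28.6 °C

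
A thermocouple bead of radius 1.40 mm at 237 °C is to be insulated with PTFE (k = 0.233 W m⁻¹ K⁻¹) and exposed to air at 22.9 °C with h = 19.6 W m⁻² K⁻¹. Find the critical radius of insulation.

r_cr = 2.38 cm

For a sphere, r_cr = 2k_ins/h = 2·0.233/19.6 = 0.0238 m = 2.38 cm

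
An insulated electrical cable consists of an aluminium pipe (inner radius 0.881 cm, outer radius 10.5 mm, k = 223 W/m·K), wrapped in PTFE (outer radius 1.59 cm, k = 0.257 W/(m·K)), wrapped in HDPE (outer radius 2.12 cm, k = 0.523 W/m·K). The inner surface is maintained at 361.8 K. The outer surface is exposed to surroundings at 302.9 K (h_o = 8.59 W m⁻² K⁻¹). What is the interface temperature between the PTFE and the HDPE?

T = 349.4 K

Series thermal resistances, inner to outer:
  R'_aluminium = ln(0.0105/0.00881)/(2πk) = 0.1755/(2π·223) = 1.252×10^-4 m·K/W
  R'_PTFE = ln(0.0159/0.0105)/(2πk) = 0.4149/(2π·0.257) = 0.2570 m·K/W
  R'_HDPE = ln(0.0212/0.0159)/(2πk) = 0.2877/(2π·0.523) = 0.08754 m·K/W
  R'_conv,out = 1/(2πr h) = 1/(2π·0.0212·8.59) = 0.8740 m·K/W
ΣR = 1.252×10^-4 + 0.2570 + 0.08754 + 0.8740 = 1.219 m·K/W
Q' = ΔT/ΣR = (361.8 K − 302.9 K)/1.219 = 48.32 W/m
From the inner boundary to the PTFE/HDPE interface, ΣR_partial = 0.2571 m·K/W.
T_interface = T_in − Q'·ΣR_partial = 361.8 K − (48.32)(0.2571) = 349.4 K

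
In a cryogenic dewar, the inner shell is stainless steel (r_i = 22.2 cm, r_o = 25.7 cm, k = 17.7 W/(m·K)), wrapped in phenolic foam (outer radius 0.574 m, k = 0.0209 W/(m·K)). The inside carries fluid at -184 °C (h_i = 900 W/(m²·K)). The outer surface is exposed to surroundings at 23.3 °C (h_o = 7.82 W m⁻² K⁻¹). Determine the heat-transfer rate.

Resistance network (inner→outer):
  R_conv,in = 1/(4πr²h) = 1/(4π·0.222²·900) = 0.001794 K/W
  R_stainless steel = (1/0.222 − 1/0.257)/(4πk) = 0.6135/(4π·17.7) = 0.002758 K/W
  R_phenolic foam = (1/0.257 − 1/0.574)/(4πk) = 2.149/(4π·0.0209) = 8.182 K/W
  R_conv,out = 1/(4πr²h) = 1/(4π·0.574²·7.82) = 0.03089 K/W
ΣR = 0.001794 + 0.002758 + 8.182 + 0.03089 = 8.217 K/W
Q = ΔT/ΣR = (-184 °C − 23.3 °C)/8.217 = -25.2 W
(Negative Q ⇒ heat flows inward; heat gain = 25.2 W.)

Q = 25.2 W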